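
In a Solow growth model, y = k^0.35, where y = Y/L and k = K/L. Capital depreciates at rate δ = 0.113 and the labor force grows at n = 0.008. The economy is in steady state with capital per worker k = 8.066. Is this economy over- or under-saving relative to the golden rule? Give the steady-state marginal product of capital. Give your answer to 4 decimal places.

The effective depreciation rate is n + δ = 0.008 + 0.113 = 0.121.
MPK = 0.35·k^(0.35−1) = 0.35·8.066^(-0.65) ≈ 0.0901.
MPK < 0.121, so the economy is dynamically inefficient (over-saving).

over-saving; MPK ≈ 0.0901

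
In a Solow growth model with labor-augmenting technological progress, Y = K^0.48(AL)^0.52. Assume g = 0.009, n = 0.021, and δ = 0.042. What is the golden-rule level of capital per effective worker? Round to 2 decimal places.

n + g + δ = 0.021 + 0.009 + 0.042 = 0.072.
Setting f'(k) = n+g+δ gives 0.48·k^(0.48−1) = 0.072, hence k_gold = (0.48/0.072)^(1/0.52) ≈ 38.4096.

k_gold ≈ 38.41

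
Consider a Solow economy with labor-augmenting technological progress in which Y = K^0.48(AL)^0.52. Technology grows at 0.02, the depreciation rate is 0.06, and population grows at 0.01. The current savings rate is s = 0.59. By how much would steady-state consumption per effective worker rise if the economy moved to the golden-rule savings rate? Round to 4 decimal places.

The effective depreciation rate is n + g + δ = 0.01 + 0.02 + 0.06 = 0.09.
Current steady state (s = 0.59): k* = (0.59/0.09)^(1/0.52) ≈ 37.1880, y* = 37.1880^0.48 ≈ 5.6727, c* = (1−0.59)·5.6727 ≈ 2.3258.
Maximizing c = f(k) − (n+g+δ)·k gives f'(k) = n+g+δ, i.e. 0.48·k^(0.48−1) = 0.09, so k_gold = (0.48/0.09)^(1/0.52) ≈ 25.0077.
y_gold = 25.0077^0.48 ≈ 4.6890, c_gold = y_gold − 0.09·k_gold ≈ 2.4383.
Gain: Δc = 2.4383 − 2.3258 ≈ 0.1124.

Δc ≈ 0.1124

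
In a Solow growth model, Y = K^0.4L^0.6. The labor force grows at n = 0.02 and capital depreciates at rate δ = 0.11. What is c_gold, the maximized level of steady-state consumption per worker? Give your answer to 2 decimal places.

Capital per worker breaks even when investment replaces (n + δ)·k; here n + δ = 0.13.
Setting f'(k) = n+δ gives 0.4·k^(0.4−1) = 0.13, hence k_gold = (0.4/0.13)^(1/0.6) ≈ 6.5092.
y_gold = 6.5092^0.4 ≈ 2.1155.
c_gold = y_gold − (n+δ)·k_gold = 2.1155 − 0.13·6.5092 ≈ 1.2693.

c_gold ≈ 1.27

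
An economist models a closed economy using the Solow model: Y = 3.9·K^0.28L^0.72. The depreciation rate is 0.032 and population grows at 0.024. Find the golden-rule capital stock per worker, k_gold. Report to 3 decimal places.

k_gold ≈ 61.903

n + δ = 0.024 + 0.032 = 0.056.
Setting f'(k) = n+δ gives 0.28·3.9·k^(0.28−1) = 0.056, hence k_gold = (0.28·3.9/0.056)^(1/0.72) ≈ 61.9034.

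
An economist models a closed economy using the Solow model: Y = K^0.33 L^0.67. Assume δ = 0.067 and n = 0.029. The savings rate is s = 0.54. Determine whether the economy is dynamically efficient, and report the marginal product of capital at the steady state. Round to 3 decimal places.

Break-even investment rate: n + δ = 0.029 + 0.067 = 0.096.
Steady-state k*: s·k^0.33 = 0.096·k gives k* = (0.54/0.096)^(1/0.67) ≈ 13.1700.
MPK = 0.33·13.1700^(-0.67) ≈ 0.0587.
MPK < n+δ = 0.096, so the economy is dynamically inefficient (over-saving).

dynamically inefficient; MPK ≈ 0.059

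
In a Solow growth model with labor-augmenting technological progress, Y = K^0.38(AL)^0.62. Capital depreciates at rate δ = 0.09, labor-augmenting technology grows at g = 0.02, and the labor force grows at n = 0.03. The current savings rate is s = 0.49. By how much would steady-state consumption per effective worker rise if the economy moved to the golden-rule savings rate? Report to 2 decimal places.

Capital per effective worker breaks even when investment replaces (n + g + δ)·k; here n + g + δ = 0.14.
Current steady state (s = 0.49): k* = (0.49/0.14)^(1/0.62) ≈ 7.5427, y* = 7.5427^0.38 ≈ 2.1551, c* = (1−0.49)·2.1551 ≈ 1.0991.
At the golden rule the marginal product of capital equals n+g+δ: 0.38·k^(0.38−1) = 0.14. Solving, k_gold = (0.38/0.14)^(1/0.62) ≈ 5.0055.
y_gold = 5.0055^0.38 ≈ 1.8441, c_gold = y_gold − 0.14·k_gold ≈ 1.1434.
Gain: Δc = 1.1434 − 1.0991 ≈ 0.0443.

Δc ≈ 0.04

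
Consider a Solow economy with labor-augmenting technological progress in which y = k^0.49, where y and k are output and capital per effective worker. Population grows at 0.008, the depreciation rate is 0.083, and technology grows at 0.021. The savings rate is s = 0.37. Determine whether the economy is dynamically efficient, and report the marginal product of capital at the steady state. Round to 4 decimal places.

dynamically efficient; MPK ≈ 0.1483

n + g + δ = 0.008 + 0.021 + 0.083 = 0.112.
Steady-state k*: s·k^0.49 = 0.112·k gives k* = (0.37/0.112)^(1/0.51) ≈ 10.4139.
MPK = 0.49·10.4139^(-0.51) ≈ 0.1483.
MPK > n+g+δ = 0.112, so the economy is dynamically efficient (under-saving).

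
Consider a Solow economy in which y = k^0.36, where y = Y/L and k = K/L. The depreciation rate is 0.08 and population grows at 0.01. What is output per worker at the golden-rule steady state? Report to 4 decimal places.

y_gold ≈ 2.1810

Capital per worker breaks even when investment replaces (n + δ)·k; here n + δ = 0.09.
Maximizing c = f(k) − (n+δ)·k gives f'(k) = n+δ, i.e. 0.36·k^(0.36−1) = 0.09, so k_gold = (0.36/0.09)^(1/0.64) ≈ 8.7241.
Output: y_gold = k_gold^0.36 = 8.7241^0.36 ≈ 2.1810.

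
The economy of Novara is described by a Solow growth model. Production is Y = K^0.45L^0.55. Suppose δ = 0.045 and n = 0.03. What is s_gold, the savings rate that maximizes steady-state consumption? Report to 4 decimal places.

s_gold = 0.4500

The effective depreciation rate is n + δ = 0.03 + 0.045 = 0.075.
At the golden rule MPK = n+δ, and in any Cobb-Douglas steady state s = (n+δ)·k/y = MPK·k/y = capital's share 0.45.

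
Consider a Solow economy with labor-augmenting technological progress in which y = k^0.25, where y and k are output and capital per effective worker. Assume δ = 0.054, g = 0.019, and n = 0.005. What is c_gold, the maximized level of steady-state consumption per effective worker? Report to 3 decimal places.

Break-even investment rate: n + g + δ = 0.005 + 0.019 + 0.054 = 0.078.
At the golden rule the marginal product of capital equals n+g+δ: 0.25·k^(0.25−1) = 0.078. Solving, k_gold = (0.25/0.078)^(1/0.75) ≈ 4.7256.
y_gold = 4.7256^0.25 ≈ 1.4744.
c_gold = y_gold − (n+g+δ)·k_gold = 1.4744 − 0.078·4.7256 ≈ 1.1058.

c_gold ≈ 1.106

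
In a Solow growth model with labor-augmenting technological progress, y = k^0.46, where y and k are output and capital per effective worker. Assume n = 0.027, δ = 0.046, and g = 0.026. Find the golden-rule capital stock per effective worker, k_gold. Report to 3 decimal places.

Capital per effective worker breaks even when investment replaces (n + g + δ)·k; here n + g + δ = 0.099.
At the golden rule the marginal product of capital equals n+g+δ: 0.46·k^(0.46−1) = 0.099. Solving, k_gold = (0.46/0.099)^(1/0.54) ≈ 17.1954.

k_gold ≈ 17.195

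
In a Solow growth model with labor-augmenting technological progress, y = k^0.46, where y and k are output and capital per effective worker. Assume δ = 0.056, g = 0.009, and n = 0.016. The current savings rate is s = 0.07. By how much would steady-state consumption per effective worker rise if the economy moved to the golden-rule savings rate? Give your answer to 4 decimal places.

Δc ≈ 1.5497

Break-even investment rate: n + g + δ = 0.016 + 0.009 + 0.056 = 0.081.
Current steady state (s = 0.07): k* = (0.07/0.081)^(1/0.54) ≈ 0.7632, y* = 0.7632^0.46 ≈ 0.8831, c* = (1−0.07)·0.8831 ≈ 0.8213.
Golden rule sets MPK = n+g+δ: 0.46·k^(0.46−1) = 0.081, so k_gold = (0.46/0.081)^(1/0.54) ≈ 24.9345.
y_gold = 24.9345^0.46 ≈ 4.3906, c_gold = y_gold − 0.081·k_gold ≈ 2.3710.
Gain: Δc = 2.3710 − 0.8213 ≈ 1.5497.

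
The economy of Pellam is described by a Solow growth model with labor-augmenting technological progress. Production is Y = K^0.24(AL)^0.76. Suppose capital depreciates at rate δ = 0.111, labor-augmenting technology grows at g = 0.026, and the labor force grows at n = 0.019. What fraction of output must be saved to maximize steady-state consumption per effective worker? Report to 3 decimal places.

s_gold = 0.240

n + g + δ = 0.019 + 0.026 + 0.111 = 0.156.
At the golden rule MPK = n+g+δ, and in any Cobb-Douglas steady state s = (n+g+δ)·k/y = MPK·k/y = capital's share 0.24.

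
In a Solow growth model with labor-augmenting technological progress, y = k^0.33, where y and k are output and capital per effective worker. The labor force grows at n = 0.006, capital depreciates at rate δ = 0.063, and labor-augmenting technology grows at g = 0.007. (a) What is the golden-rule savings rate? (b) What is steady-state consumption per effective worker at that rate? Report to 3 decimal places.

(a) s_gold = 0.330; (b) c_gold ≈ 1.381

Break-even investment rate: n + g + δ = 0.006 + 0.007 + 0.063 = 0.076.
For Cobb-Douglas, s_gold equals capital's share: s_gold = 0.33.
At the golden rule the marginal product of capital equals n+g+δ: 0.33·k^(0.33−1) = 0.076. Solving, k_gold = (0.33/0.076)^(1/0.67) ≈ 8.9494.
y_gold = 8.9494^0.33 ≈ 2.0611; c_gold = (1−0.33)·y_gold ≈ 1.3809.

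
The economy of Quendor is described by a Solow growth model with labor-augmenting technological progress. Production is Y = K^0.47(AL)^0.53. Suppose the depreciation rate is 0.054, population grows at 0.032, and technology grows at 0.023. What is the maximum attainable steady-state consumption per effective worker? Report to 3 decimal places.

Capital per effective worker breaks even when investment replaces (n + g + δ)·k; here n + g + δ = 0.109.
Setting f'(k) = n+g+δ gives 0.47·k^(0.47−1) = 0.109, hence k_gold = (0.47/0.109)^(1/0.53) ≈ 15.7577.
y_gold = 15.7577^0.47 ≈ 3.6544.
c_gold = y_gold − (n+g+δ)·k_gold = 3.6544 − 0.109·15.7577 ≈ 1.9369.

c_gold ≈ 1.937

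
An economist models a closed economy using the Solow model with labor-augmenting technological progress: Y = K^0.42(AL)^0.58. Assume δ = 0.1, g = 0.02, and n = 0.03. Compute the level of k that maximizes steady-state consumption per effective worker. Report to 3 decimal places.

k_gold ≈ 5.901

The effective depreciation rate is n + g + δ = 0.03 + 0.02 + 0.1 = 0.15.
Golden rule sets MPK = n+g+δ: 0.42·k^(0.42−1) = 0.15, so k_gold = (0.42/0.15)^(1/0.58) ≈ 5.9015.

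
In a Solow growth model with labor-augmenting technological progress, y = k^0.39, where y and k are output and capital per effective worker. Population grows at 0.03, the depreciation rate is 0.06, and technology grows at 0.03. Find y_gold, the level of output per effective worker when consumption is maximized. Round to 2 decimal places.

y_gold ≈ 2.12

n + g + δ = 0.03 + 0.03 + 0.06 = 0.12.
Golden rule sets MPK = n+g+δ: 0.39·k^(0.39−1) = 0.12, so k_gold = (0.39/0.12)^(1/0.61) ≈ 6.9048.
Output: y_gold = k_gold^0.39 = 6.9048^0.39 ≈ 2.1246.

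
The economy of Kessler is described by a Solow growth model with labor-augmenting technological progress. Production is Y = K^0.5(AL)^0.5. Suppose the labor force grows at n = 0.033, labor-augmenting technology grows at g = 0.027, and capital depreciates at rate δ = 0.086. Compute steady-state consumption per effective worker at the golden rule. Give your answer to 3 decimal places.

Break-even investment rate: n + g + δ = 0.033 + 0.027 + 0.086 = 0.146.
Setting f'(k) = n+g+δ gives 0.5·k^(0.5−1) = 0.146, hence k_gold = (0.5/0.146)^(1/0.5) ≈ 11.7283.
y_gold = 11.7283^0.5 ≈ 3.4247.
c_gold = y_gold − (n+g+δ)·k_gold = 3.4247 − 0.146·11.7283 ≈ 1.7123.

c_gold ≈ 1.712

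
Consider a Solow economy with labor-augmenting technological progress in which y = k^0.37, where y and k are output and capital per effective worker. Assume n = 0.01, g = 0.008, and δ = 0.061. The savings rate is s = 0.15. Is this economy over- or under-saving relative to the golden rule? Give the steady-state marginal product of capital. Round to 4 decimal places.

n + g + δ = 0.01 + 0.008 + 0.061 = 0.079.
Steady-state k*: s·k^0.37 = 0.079·k gives k* = (0.15/0.079)^(1/0.63) ≈ 2.7670.
MPK = 0.37·2.7670^(-0.63) ≈ 0.1949.
MPK > n+g+δ = 0.079, so the economy is dynamically efficient (under-saving).

under-saving; MPK ≈ 0.1949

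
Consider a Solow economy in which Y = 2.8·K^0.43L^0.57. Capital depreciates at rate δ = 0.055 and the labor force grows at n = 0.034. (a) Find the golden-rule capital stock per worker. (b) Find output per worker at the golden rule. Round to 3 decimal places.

Break-even investment rate: n + δ = 0.034 + 0.055 = 0.089.
Maximizing c = f(k) − (n+δ)·k gives f'(k) = n+δ, i.e. 0.43·2.8·k^(0.43−1) = 0.089, so k_gold = (0.43·2.8/0.089)^(1/0.57) ≈ 96.5218.
y_gold = 2.8·96.5218^0.43 ≈ 19.9778.

(a) k_gold ≈ 96.522; (b) y_gold ≈ 19.978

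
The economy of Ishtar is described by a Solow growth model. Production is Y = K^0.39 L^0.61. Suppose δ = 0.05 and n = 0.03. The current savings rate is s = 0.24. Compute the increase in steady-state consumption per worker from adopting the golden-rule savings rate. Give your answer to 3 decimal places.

Break-even investment rate: n + δ = 0.03 + 0.05 = 0.08.
Current steady state (s = 0.24): k* = (0.24/0.08)^(1/0.61) ≈ 6.0557, y* = 6.0557^0.39 ≈ 2.0186, c* = (1−0.24)·2.0186 ≈ 1.5341.
Golden rule sets MPK = n+δ: 0.39·k^(0.39−1) = 0.08, so k_gold = (0.39/0.08)^(1/0.61) ≈ 13.4223.
y_gold = 13.4223^0.39 ≈ 2.7533, c_gold = y_gold − 0.08·k_gold ≈ 1.6795.
Gain: Δc = 1.6795 − 1.5341 ≈ 0.1454.

Δc ≈ 0.145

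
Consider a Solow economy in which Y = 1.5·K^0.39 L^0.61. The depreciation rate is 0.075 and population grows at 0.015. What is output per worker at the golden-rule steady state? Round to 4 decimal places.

The effective depreciation rate is n + δ = 0.015 + 0.075 = 0.09.
At the golden rule the marginal product of capital equals n+δ: 0.39·1.5·k^(0.39−1) = 0.09. Solving, k_gold = (0.39·1.5/0.09)^(1/0.61) ≈ 21.5102.
Output: y_gold = 1.5·k_gold^0.39 = 1.5·21.5102^0.39 ≈ 4.9639.

y_gold ≈ 4.9639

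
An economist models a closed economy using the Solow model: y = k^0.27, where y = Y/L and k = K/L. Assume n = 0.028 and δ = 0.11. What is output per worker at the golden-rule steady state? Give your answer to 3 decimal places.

y_gold ≈ 1.282

Capital per worker breaks even when investment replaces (n + δ)·k; here n + δ = 0.138.
At the golden rule the marginal product of capital equals n+δ: 0.27·k^(0.27−1) = 0.138. Solving, k_gold = (0.27/0.138)^(1/0.73) ≈ 2.5078.
Output: y_gold = k_gold^0.27 = 2.5078^0.27 ≈ 1.2818.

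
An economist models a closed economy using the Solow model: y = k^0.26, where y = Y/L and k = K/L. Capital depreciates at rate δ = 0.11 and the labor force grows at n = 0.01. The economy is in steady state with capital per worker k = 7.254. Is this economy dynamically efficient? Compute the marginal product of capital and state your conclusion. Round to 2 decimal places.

Break-even investment rate: n + δ = 0.01 + 0.11 = 0.12.
MPK = 0.26·k^(0.26−1) = 0.26·7.254^(-0.74) ≈ 0.0600.
MPK < 0.12, so the economy is dynamically inefficient (over-saving).

dynamically inefficient; MPK ≈ 0.06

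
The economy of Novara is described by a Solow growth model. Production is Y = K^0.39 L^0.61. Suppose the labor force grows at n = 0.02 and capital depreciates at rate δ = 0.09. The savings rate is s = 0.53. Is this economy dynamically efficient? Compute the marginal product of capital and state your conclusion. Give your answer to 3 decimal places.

dynamically inefficient; MPK ≈ 0.081

n + δ = 0.02 + 0.09 = 0.11.
Steady-state k*: s·k^0.39 = 0.11·k gives k* = (0.53/0.11)^(1/0.61) ≈ 13.1668.
MPK = 0.39·13.1668^(-0.61) ≈ 0.0809.
MPK < n+δ = 0.11, so the economy is dynamically inefficient (over-saving).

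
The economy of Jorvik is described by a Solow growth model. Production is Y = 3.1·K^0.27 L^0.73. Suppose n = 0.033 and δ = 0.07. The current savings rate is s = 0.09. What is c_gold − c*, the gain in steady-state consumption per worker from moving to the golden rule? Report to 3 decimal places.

The effective depreciation rate is n + δ = 0.033 + 0.07 = 0.103.
Current steady state (s = 0.09): k* = (0.09·3.1/0.103)^(1/0.73) ≈ 3.9159, y* = 3.1·3.9159^0.27 ≈ 4.4815, c* = (1−0.09)·4.4815 ≈ 4.0782.
Setting f'(k) = n+δ gives 0.27·3.1·k^(0.27−1) = 0.103, hence k_gold = (0.27·3.1/0.103)^(1/0.73) ≈ 17.6369.
y_gold = 3.1·17.6369^0.27 ≈ 6.7282, c_gold = y_gold − 0.103·k_gold ≈ 4.9115.
Gain: Δc = 4.9115 − 4.0782 ≈ 0.8334.

Δc ≈ 0.833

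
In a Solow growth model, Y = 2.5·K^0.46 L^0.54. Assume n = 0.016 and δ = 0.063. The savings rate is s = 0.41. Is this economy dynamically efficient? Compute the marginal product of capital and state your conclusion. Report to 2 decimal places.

dynamically efficient; MPK ≈ 0.09

Break-even investment rate: n + δ = 0.016 + 0.063 = 0.079.
Steady-state k*: s·A·k^0.46 = 0.079·k gives k* = (0.41·2.5/0.079)^(1/0.54) ≈ 115.1570.
MPK = 0.46·2.5·115.1570^(-0.54) ≈ 0.0886.
MPK > n+δ = 0.079, so the economy is dynamically efficient (under-saving).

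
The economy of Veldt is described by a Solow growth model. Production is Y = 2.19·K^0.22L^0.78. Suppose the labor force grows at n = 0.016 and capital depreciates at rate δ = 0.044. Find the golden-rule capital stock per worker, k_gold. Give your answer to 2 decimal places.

k_gold ≈ 14.45

Capital per worker breaks even when investment replaces (n + δ)·k; here n + δ = 0.06.
Setting f'(k) = n+δ gives 0.22·2.19·k^(0.22−1) = 0.06, hence k_gold = (0.22·2.19/0.06)^(1/0.78) ≈ 14.4508.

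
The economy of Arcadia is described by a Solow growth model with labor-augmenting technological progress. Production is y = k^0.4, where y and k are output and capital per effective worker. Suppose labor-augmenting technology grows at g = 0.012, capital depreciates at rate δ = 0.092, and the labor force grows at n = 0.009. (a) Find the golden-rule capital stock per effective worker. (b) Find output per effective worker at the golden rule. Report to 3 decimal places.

n + g + δ = 0.009 + 0.012 + 0.092 = 0.113.
Maximizing c = f(k) − (n+g+δ)·k gives f'(k) = n+g+δ, i.e. 0.4·k^(0.4−1) = 0.113, so k_gold = (0.4/0.113)^(1/0.6) ≈ 8.2218.
y_gold = 8.2218^0.4 ≈ 2.3227.

(a) k_gold ≈ 8.222; (b) y_gold ≈ 2.323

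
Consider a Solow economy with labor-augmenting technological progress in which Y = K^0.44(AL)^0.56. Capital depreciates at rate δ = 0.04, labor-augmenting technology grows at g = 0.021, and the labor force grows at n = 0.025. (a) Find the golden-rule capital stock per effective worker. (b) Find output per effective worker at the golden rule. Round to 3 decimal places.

Break-even investment rate: n + g + δ = 0.025 + 0.021 + 0.04 = 0.086.
At the golden rule the marginal product of capital equals n+g+δ: 0.44·k^(0.44−1) = 0.086. Solving, k_gold = (0.44/0.086)^(1/0.56) ≈ 18.4497.
y_gold = 18.4497^0.44 ≈ 3.6061.

(a) k_gold ≈ 18.450; (b) y_gold ≈ 3.606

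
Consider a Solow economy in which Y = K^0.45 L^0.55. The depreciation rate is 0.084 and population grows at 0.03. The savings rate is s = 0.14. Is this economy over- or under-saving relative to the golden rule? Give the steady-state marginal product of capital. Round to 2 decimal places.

Capital per worker breaks even when investment replaces (n + δ)·k; here n + δ = 0.114.
Steady-state k*: s·k^0.45 = 0.114·k gives k* = (0.14/0.114)^(1/0.55) ≈ 1.4529.
MPK = 0.45·1.4529^(-0.55) ≈ 0.3664.
MPK > n+δ = 0.114, so the economy is dynamically efficient (under-saving).

under-saving; MPK ≈ 0.37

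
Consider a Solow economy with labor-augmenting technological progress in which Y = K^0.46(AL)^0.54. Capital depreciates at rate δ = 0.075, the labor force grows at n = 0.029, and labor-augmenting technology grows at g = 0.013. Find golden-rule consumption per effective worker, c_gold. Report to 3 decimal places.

c_gold ≈ 1.733

The effective depreciation rate is n + g + δ = 0.029 + 0.013 + 0.075 = 0.117.
Golden rule sets MPK = n+g+δ: 0.46·k^(0.46−1) = 0.117, so k_gold = (0.46/0.117)^(1/0.54) ≈ 12.6200.
y_gold = 12.6200^0.46 ≈ 3.2099.
c_gold = y_gold − (n+g+δ)·k_gold = 3.2099 − 0.117·12.6200 ≈ 1.7333.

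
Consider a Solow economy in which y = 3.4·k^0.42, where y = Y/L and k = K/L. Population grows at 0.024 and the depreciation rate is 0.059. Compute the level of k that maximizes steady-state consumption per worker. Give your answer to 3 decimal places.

n + δ = 0.024 + 0.059 = 0.083.
Maximizing c = f(k) − (n+δ)·k gives f'(k) = n+δ, i.e. 0.42·3.4·k^(0.42−1) = 0.083, so k_gold = (0.42·3.4/0.083)^(1/0.58) ≈ 135.0303.

k_gold ≈ 135.030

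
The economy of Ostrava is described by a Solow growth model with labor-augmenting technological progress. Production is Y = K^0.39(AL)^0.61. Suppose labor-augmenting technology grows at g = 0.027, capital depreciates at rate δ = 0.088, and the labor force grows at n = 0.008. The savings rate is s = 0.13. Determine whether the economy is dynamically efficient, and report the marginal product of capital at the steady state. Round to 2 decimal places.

dynamically efficient; MPK ≈ 0.37

Capital per effective worker breaks even when investment replaces (n + g + δ)·k; here n + g + δ = 0.123.
Steady-state k*: s·k^0.39 = 0.123·k gives k* = (0.13/0.123)^(1/0.61) ≈ 1.0950.
MPK = 0.39·1.0950^(-0.61) ≈ 0.3690.
MPK > n+g+δ = 0.123, so the economy is dynamically efficient (under-saving).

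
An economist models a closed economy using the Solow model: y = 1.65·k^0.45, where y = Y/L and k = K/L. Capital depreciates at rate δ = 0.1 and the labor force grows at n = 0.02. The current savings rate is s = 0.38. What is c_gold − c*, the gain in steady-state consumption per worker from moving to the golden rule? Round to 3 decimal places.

Capital per worker breaks even when investment replaces (n + δ)·k; here n + δ = 0.12.
Current steady state (s = 0.38): k* = (0.38·1.65/0.12)^(1/0.55) ≈ 20.2121, y* = 1.65·20.2121^0.45 ≈ 6.3828, c* = (1−0.38)·6.3828 ≈ 3.9573.
Setting f'(k) = n+δ gives 0.45·1.65·k^(0.45−1) = 0.12, hence k_gold = (0.45·1.65/0.12)^(1/0.55) ≈ 27.4864.
y_gold = 1.65·27.4864^0.45 ≈ 7.3297, c_gold = y_gold − 0.12·k_gold ≈ 4.0313.
Gain: Δc = 4.0313 − 3.9573 ≈ 0.0740.

Δc ≈ 0.074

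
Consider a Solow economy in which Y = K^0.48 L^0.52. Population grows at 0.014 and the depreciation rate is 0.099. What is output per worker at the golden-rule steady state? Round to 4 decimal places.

n + δ = 0.014 + 0.099 = 0.113.
Golden rule sets MPK = n+δ: 0.48·k^(0.48−1) = 0.113, so k_gold = (0.48/0.113)^(1/0.52) ≈ 16.1438.
Output: y_gold = k_gold^0.48 = 16.1438^0.48 ≈ 3.8005.

y_gold ≈ 3.8005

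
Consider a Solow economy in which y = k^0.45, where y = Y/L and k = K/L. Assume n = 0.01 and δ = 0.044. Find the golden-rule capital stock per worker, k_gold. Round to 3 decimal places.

The effective depreciation rate is n + δ = 0.01 + 0.044 = 0.054.
Golden rule sets MPK = n+δ: 0.45·k^(0.45−1) = 0.054, so k_gold = (0.45/0.054)^(1/0.55) ≈ 47.2298.

k_gold ≈ 47.230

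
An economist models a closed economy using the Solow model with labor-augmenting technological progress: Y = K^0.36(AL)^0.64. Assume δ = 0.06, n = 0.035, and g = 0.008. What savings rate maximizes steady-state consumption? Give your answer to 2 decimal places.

s_gold = 0.36

The effective depreciation rate is n + g + δ = 0.035 + 0.008 + 0.06 = 0.103.
At the golden rule MPK = n+g+δ, and in any Cobb-Douglas steady state s = (n+g+δ)·k/y = MPK·k/y = capital's share 0.36.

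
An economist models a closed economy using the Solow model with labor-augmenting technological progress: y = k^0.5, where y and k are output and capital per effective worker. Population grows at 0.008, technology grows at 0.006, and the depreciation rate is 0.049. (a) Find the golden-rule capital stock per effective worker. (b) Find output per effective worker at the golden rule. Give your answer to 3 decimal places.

(a) k_gold ≈ 62.988; (b) y_gold ≈ 7.937

Capital per effective worker breaks even when investment replaces (n + g + δ)·k; here n + g + δ = 0.063.
Golden rule sets MPK = n+g+δ: 0.5·k^(0.5−1) = 0.063, so k_gold = (0.5/0.063)^(1/0.5) ≈ 62.9882.
y_gold = 62.9882^0.5 ≈ 7.9365.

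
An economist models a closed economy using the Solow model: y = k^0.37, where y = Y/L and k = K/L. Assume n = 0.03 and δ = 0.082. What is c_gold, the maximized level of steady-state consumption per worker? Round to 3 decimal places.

Break-even investment rate: n + δ = 0.03 + 0.082 = 0.112.
Setting f'(k) = n+δ gives 0.37·k^(0.37−1) = 0.112, hence k_gold = (0.37/0.112)^(1/0.63) ≈ 6.6647.
y_gold = 6.6647^0.37 ≈ 2.0174.
c_gold = y_gold − (n+δ)·k_gold = 2.0174 − 0.112·6.6647 ≈ 1.2710.

c_gold ≈ 1.271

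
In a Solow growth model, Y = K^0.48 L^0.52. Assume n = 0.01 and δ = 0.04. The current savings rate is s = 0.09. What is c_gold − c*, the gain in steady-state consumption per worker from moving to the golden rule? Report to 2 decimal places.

n + δ = 0.01 + 0.04 = 0.05.
Current steady state (s = 0.09): k* = (0.09/0.05)^(1/0.52) ≈ 3.0968, y* = 3.0968^0.48 ≈ 1.7204, c* = (1−0.09)·1.7204 ≈ 1.5656.
Setting f'(k) = n+δ gives 0.48·k^(0.48−1) = 0.05, hence k_gold = (0.48/0.05)^(1/0.52) ≈ 77.4432.
y_gold = 77.4432^0.48 ≈ 8.0670, c_gold = y_gold − 0.05·k_gold ≈ 4.1948.
Gain: Δc = 4.1948 − 1.5656 ≈ 2.6293.

Δc ≈ 2.63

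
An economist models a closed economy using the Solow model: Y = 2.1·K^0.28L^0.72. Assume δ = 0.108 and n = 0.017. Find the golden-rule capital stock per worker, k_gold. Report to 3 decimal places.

k_gold ≈ 8.590

Break-even investment rate: n + δ = 0.017 + 0.108 = 0.125.
Golden rule sets MPK = n+δ: 0.28·2.1·k^(0.28−1) = 0.125, so k_gold = (0.28·2.1/0.125)^(1/0.72) ≈ 8.5898.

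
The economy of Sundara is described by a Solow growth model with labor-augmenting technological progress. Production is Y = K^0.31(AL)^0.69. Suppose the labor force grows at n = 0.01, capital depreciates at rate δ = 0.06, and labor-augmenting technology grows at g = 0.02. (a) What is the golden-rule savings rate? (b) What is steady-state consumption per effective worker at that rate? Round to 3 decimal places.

(a) s_gold = 0.310; (b) c_gold ≈ 1.203

The effective depreciation rate is n + g + δ = 0.01 + 0.02 + 0.06 = 0.09.
For Cobb-Douglas, s_gold equals capital's share: s_gold = 0.31.
At the golden rule the marginal product of capital equals n+g+δ: 0.31·k^(0.31−1) = 0.09. Solving, k_gold = (0.31/0.09)^(1/0.69) ≈ 6.0039.
y_gold = 6.0039^0.31 ≈ 1.7431; c_gold = (1−0.31)·y_gold ≈ 1.2027.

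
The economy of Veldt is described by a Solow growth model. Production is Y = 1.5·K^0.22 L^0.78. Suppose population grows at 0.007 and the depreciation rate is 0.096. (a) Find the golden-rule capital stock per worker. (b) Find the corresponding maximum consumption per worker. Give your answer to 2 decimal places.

Break-even investment rate: n + δ = 0.007 + 0.096 = 0.103.
Golden rule sets MPK = n+δ: 0.22·1.5·k^(0.22−1) = 0.103, so k_gold = (0.22·1.5/0.103)^(1/0.78) ≈ 4.4494.
y_gold = 1.5·4.4494^0.22 ≈ 2.0831; c_gold = y_gold − 0.103·k_gold ≈ 1.6248.

(a) k_gold ≈ 4.45; (b) c_gold ≈ 1.62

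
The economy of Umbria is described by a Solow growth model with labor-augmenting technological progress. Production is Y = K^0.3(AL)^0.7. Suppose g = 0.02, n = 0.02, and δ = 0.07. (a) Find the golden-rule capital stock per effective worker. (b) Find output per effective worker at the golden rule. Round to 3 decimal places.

Break-even investment rate: n + g + δ = 0.02 + 0.02 + 0.07 = 0.11.
At the golden rule the marginal product of capital equals n+g+δ: 0.3·k^(0.3−1) = 0.11. Solving, k_gold = (0.3/0.11)^(1/0.7) ≈ 4.1925.
y_gold = 4.1925^0.3 ≈ 1.5372.

(a) k_gold ≈ 4.192; (b) y_gold ≈ 1.537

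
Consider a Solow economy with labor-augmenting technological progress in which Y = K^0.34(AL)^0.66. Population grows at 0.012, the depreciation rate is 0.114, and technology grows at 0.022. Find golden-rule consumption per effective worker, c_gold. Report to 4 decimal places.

c_gold ≈ 1.0130

Capital per effective worker breaks even when investment replaces (n + g + δ)·k; here n + g + δ = 0.148.
Golden rule sets MPK = n+g+δ: 0.34·k^(0.34−1) = 0.148, so k_gold = (0.34/0.148)^(1/0.66) ≈ 3.5261.
y_gold = 3.5261^0.34 ≈ 1.5349.
c_gold = y_gold − (n+g+δ)·k_gold = 1.5349 − 0.148·3.5261 ≈ 1.0130.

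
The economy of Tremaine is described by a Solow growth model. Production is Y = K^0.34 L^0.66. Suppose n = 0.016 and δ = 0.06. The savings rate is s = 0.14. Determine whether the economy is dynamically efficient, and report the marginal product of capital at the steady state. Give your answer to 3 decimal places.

dynamically efficient; MPK ≈ 0.185

n + δ = 0.016 + 0.06 = 0.076.
Steady-state k*: s·k^0.34 = 0.076·k gives k* = (0.14/0.076)^(1/0.66) ≈ 2.5234.
MPK = 0.34·2.5234^(-0.66) ≈ 0.1846.
MPK > n+δ = 0.076, so the economy is dynamically efficient (under-saving).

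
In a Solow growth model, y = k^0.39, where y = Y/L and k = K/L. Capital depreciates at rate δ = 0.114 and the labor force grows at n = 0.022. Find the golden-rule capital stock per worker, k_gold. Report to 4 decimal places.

k_gold ≈ 5.6240

The effective depreciation rate is n + δ = 0.022 + 0.114 = 0.136.
Golden rule sets MPK = n+δ: 0.39·k^(0.39−1) = 0.136, so k_gold = (0.39/0.136)^(1/0.61) ≈ 5.6240.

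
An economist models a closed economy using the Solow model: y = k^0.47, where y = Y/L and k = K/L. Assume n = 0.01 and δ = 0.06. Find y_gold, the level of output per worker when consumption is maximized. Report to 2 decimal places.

The effective depreciation rate is n + δ = 0.01 + 0.06 = 0.07.
Setting f'(k) = n+δ gives 0.47·k^(0.47−1) = 0.07, hence k_gold = (0.47/0.07)^(1/0.53) ≈ 36.3393.
Output: y_gold = k_gold^0.47 = 36.3393^0.47 ≈ 5.4122.

y_gold ≈ 5.41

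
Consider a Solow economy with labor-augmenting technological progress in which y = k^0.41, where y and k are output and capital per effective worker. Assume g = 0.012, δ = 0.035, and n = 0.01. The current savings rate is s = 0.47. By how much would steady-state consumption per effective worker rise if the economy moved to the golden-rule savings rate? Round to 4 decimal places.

Capital per effective worker breaks even when investment replaces (n + g + δ)·k; here n + g + δ = 0.057.
Current steady state (s = 0.47): k* = (0.47/0.057)^(1/0.59) ≈ 35.7207, y* = 35.7207^0.41 ≈ 4.3321, c* = (1−0.47)·4.3321 ≈ 2.2960.
At the golden rule the marginal product of capital equals n+g+δ: 0.41·k^(0.41−1) = 0.057. Solving, k_gold = (0.41/0.057)^(1/0.59) ≈ 28.3392.
y_gold = 28.3392^0.41 ≈ 3.9398, c_gold = y_gold − 0.057·k_gold ≈ 2.3245.
Gain: Δc = 2.3245 − 2.2960 ≈ 0.0285.

Δc ≈ 0.0285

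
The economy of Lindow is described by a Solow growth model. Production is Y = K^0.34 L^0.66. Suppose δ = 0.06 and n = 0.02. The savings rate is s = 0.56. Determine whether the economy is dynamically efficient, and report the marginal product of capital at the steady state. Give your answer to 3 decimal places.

Capital per worker breaks even when investment replaces (n + δ)·k; here n + δ = 0.08.
Steady-state k*: s·k^0.34 = 0.08·k gives k* = (0.56/0.08)^(1/0.66) ≈ 19.0744.
MPK = 0.34·19.0744^(-0.66) ≈ 0.0486.
MPK < n+δ = 0.08, so the economy is dynamically inefficient (over-saving).

dynamically inefficient; MPK ≈ 0.049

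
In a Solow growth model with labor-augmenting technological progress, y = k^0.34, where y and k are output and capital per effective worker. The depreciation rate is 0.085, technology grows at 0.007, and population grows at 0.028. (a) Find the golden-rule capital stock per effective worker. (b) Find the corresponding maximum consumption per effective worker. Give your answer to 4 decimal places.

(a) k_gold ≈ 4.8451; (b) c_gold ≈ 1.1286

Break-even investment rate: n + g + δ = 0.028 + 0.007 + 0.085 = 0.12.
Maximizing c = f(k) − (n+g+δ)·k gives f'(k) = n+g+δ, i.e. 0.34·k^(0.34−1) = 0.12, so k_gold = (0.34/0.12)^(1/0.66) ≈ 4.8451.
y_gold = 4.8451^0.34 ≈ 1.7100; c_gold = y_gold − 0.12·k_gold ≈ 1.1286.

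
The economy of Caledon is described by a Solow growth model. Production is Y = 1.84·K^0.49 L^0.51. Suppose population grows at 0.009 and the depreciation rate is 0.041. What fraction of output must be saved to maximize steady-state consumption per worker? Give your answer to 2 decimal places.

Capital per worker breaks even when investment replaces (n + δ)·k; here n + δ = 0.05.
At the golden rule MPK = n+δ, and in any Cobb-Douglas steady state s = (n+δ)·k/y = MPK·k/y = capital's share 0.49.

s_gold = 0.49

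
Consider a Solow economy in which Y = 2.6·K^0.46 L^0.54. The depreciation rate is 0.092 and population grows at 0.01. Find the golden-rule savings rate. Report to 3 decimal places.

n + δ = 0.01 + 0.092 = 0.102.
At the golden rule MPK = n+δ, and in any Cobb-Douglas steady state s = (n+δ)·k/y = MPK·k/y = capital's share 0.46.

s_gold = 0.460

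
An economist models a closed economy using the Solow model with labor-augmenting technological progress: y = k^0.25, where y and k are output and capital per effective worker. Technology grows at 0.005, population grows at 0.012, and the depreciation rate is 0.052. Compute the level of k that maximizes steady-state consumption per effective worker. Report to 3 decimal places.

Break-even investment rate: n + g + δ = 0.012 + 0.005 + 0.052 = 0.069.
Golden rule sets MPK = n+g+δ: 0.25·k^(0.25−1) = 0.069, so k_gold = (0.25/0.069)^(1/0.75) ≈ 5.5649.

k_gold ≈ 5.565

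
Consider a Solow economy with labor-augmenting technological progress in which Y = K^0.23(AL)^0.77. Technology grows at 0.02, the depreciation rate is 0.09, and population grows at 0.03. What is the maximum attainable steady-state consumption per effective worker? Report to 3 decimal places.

n + g + δ = 0.03 + 0.02 + 0.09 = 0.14.
Setting f'(k) = n+g+δ gives 0.23·k^(0.23−1) = 0.14, hence k_gold = (0.23/0.14)^(1/0.77) ≈ 1.9055.
y_gold = 1.9055^0.23 ≈ 1.1598.
c_gold = y_gold − (n+g+δ)·k_gold = 1.1598 − 0.14·1.9055 ≈ 0.8931.

c_gold ≈ 0.893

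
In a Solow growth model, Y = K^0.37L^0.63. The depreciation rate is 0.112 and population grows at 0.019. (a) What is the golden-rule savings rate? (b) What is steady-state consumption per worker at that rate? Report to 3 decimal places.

Break-even investment rate: n + δ = 0.019 + 0.112 = 0.131.
For Cobb-Douglas, s_gold equals capital's share: s_gold = 0.37.
Setting f'(k) = n+δ gives 0.37·k^(0.37−1) = 0.131, hence k_gold = (0.37/0.131)^(1/0.63) ≈ 5.1971.
y_gold = 5.1971^0.37 ≈ 1.8401; c_gold = (1−0.37)·y_gold ≈ 1.1592.

(a) s_gold = 0.370; (b) c_gold ≈ 1.159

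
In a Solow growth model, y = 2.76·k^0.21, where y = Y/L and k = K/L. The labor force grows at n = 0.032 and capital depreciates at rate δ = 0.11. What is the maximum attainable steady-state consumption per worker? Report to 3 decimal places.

n + δ = 0.032 + 0.11 = 0.142.
At the golden rule the marginal product of capital equals n+δ: 0.21·2.76·k^(0.21−1) = 0.142. Solving, k_gold = (0.21·2.76/0.142)^(1/0.79) ≈ 5.9322.
y_gold = 2.76·5.9322^0.21 ≈ 4.0113.
c_gold = y_gold − (n+δ)·k_gold = 4.0113 − 0.142·5.9322 ≈ 3.1689.

c_gold ≈ 3.169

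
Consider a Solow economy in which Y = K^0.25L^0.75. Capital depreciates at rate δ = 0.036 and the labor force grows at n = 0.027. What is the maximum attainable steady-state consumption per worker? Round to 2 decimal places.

c_gold ≈ 1.19

Capital per worker breaks even when investment replaces (n + δ)·k; here n + δ = 0.063.
Setting f'(k) = n+δ gives 0.25·k^(0.25−1) = 0.063, hence k_gold = (0.25/0.063)^(1/0.75) ≈ 6.2825.
y_gold = 6.2825^0.25 ≈ 1.5832.
c_gold = y_gold − (n+δ)·k_gold = 1.5832 − 0.063·6.2825 ≈ 1.1874.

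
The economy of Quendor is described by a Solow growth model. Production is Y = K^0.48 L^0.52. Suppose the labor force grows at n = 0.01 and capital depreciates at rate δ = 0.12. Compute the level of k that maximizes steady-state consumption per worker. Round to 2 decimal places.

Capital per worker breaks even when investment replaces (n + δ)·k; here n + δ = 0.13.
At the golden rule the marginal product of capital equals n+δ: 0.48·k^(0.48−1) = 0.13. Solving, k_gold = (0.48/0.13)^(1/0.52) ≈ 12.3298.

k_gold ≈ 12.33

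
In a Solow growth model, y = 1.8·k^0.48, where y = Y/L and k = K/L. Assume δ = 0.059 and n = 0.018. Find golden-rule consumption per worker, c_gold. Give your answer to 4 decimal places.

c_gold ≈ 8.7202

n + δ = 0.018 + 0.059 = 0.077.
At the golden rule the marginal product of capital equals n+δ: 0.48·1.8·k^(0.48−1) = 0.077. Solving, k_gold = (0.48·1.8/0.077)^(1/0.52) ≈ 104.5382.
y_gold = 1.8·104.5382^0.48 ≈ 16.7697.
c_gold = y_gold − (n+δ)·k_gold = 16.7697 − 0.077·104.5382 ≈ 8.7202.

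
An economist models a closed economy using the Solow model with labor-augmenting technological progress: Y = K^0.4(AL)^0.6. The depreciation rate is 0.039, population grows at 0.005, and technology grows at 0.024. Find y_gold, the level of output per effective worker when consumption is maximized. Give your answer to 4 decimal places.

The effective depreciation rate is n + g + δ = 0.005 + 0.024 + 0.039 = 0.068.
Golden rule sets MPK = n+g+δ: 0.4·k^(0.4−1) = 0.068, so k_gold = (0.4/0.068)^(1/0.6) ≈ 19.1684.
Output: y_gold = k_gold^0.4 = 19.1684^0.4 ≈ 3.2586.

y_gold ≈ 3.2586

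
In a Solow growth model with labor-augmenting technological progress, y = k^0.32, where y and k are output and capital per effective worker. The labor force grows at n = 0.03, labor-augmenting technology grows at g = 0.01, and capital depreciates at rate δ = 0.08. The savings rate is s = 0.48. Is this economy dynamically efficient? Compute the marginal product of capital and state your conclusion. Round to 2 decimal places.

n + g + δ = 0.03 + 0.01 + 0.08 = 0.12.
Steady-state k*: s·k^0.32 = 0.12·k gives k* = (0.48/0.12)^(1/0.68) ≈ 7.6804.
MPK = 0.32·7.6804^(-0.68) ≈ 0.0800.
MPK < n+g+δ = 0.12, so the economy is dynamically inefficient (over-saving).

dynamically inefficient; MPK ≈ 0.08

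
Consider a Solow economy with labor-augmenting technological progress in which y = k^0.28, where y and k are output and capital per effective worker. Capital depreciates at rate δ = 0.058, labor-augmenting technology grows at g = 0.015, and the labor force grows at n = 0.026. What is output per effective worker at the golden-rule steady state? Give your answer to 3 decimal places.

Break-even investment rate: n + g + δ = 0.026 + 0.015 + 0.058 = 0.099.
Setting f'(k) = n+g+δ gives 0.28·k^(0.28−1) = 0.099, hence k_gold = (0.28/0.099)^(1/0.72) ≈ 4.2376.
Output: y_gold = k_gold^0.28 = 4.2376^0.28 ≈ 1.4983.

y_gold ≈ 1.498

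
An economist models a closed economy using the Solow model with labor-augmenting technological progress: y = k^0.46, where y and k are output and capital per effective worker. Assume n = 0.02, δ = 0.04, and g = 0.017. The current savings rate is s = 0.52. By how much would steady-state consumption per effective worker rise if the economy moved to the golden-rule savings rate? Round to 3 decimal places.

Δc ≈ 0.033

Break-even investment rate: n + g + δ = 0.02 + 0.017 + 0.04 = 0.077.
Current steady state (s = 0.52): k* = (0.52/0.077)^(1/0.54) ≈ 34.3664, y* = 34.3664^0.46 ≈ 5.0889, c* = (1−0.52)·5.0889 ≈ 2.4427.
Setting f'(k) = n+g+δ gives 0.46·k^(0.46−1) = 0.077, hence k_gold = (0.46/0.077)^(1/0.54) ≈ 27.3862.
y_gold = 27.3862^0.46 ≈ 4.5842, c_gold = y_gold − 0.077·k_gold ≈ 2.4755.
Gain: Δc = 2.4755 − 2.4427 ≈ 0.0328.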